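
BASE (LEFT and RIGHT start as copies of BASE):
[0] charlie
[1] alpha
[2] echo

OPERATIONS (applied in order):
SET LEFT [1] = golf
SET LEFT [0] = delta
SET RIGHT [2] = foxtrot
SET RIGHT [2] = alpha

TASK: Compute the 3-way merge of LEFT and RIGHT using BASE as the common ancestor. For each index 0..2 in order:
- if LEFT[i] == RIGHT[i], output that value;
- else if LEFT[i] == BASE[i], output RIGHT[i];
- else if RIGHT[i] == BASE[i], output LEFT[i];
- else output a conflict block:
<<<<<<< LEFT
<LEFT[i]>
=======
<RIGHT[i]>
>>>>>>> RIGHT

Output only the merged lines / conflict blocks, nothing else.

Final LEFT:  [delta, golf, echo]
Final RIGHT: [charlie, alpha, alpha]
i=0: L=delta, R=charlie=BASE -> take LEFT -> delta
i=1: L=golf, R=alpha=BASE -> take LEFT -> golf
i=2: L=echo=BASE, R=alpha -> take RIGHT -> alpha

Answer: delta
golf
alpha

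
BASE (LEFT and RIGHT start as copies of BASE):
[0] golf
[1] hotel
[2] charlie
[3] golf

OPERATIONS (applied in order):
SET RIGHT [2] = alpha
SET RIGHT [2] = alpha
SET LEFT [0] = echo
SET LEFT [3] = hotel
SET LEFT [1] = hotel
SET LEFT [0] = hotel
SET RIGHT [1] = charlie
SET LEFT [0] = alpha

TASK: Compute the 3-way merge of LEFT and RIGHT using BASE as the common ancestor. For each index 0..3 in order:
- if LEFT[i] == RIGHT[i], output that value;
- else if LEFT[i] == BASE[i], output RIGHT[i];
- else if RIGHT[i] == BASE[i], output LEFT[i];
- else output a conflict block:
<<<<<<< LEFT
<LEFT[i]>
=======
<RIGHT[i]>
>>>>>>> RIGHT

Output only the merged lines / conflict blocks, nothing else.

Answer: alpha
charlie
alpha
hotel

Derivation:
Final LEFT:  [alpha, hotel, charlie, hotel]
Final RIGHT: [golf, charlie, alpha, golf]
i=0: L=alpha, R=golf=BASE -> take LEFT -> alpha
i=1: L=hotel=BASE, R=charlie -> take RIGHT -> charlie
i=2: L=charlie=BASE, R=alpha -> take RIGHT -> alpha
i=3: L=hotel, R=golf=BASE -> take LEFT -> hotel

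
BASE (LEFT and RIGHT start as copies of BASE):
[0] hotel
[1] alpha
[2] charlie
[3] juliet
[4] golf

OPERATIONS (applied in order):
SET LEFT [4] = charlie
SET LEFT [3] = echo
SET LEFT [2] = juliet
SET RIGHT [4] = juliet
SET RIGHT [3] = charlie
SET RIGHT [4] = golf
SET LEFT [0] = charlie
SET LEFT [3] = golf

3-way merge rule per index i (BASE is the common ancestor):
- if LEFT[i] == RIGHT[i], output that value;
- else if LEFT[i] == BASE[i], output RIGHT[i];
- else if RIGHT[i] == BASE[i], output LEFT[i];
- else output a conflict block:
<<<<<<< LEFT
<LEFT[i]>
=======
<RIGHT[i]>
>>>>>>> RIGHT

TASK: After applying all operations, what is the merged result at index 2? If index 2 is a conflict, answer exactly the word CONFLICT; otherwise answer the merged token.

Final LEFT:  [charlie, alpha, juliet, golf, charlie]
Final RIGHT: [hotel, alpha, charlie, charlie, golf]
i=0: L=charlie, R=hotel=BASE -> take LEFT -> charlie
i=1: L=alpha R=alpha -> agree -> alpha
i=2: L=juliet, R=charlie=BASE -> take LEFT -> juliet
i=3: BASE=juliet L=golf R=charlie all differ -> CONFLICT
i=4: L=charlie, R=golf=BASE -> take LEFT -> charlie
Index 2 -> juliet

Answer: juliet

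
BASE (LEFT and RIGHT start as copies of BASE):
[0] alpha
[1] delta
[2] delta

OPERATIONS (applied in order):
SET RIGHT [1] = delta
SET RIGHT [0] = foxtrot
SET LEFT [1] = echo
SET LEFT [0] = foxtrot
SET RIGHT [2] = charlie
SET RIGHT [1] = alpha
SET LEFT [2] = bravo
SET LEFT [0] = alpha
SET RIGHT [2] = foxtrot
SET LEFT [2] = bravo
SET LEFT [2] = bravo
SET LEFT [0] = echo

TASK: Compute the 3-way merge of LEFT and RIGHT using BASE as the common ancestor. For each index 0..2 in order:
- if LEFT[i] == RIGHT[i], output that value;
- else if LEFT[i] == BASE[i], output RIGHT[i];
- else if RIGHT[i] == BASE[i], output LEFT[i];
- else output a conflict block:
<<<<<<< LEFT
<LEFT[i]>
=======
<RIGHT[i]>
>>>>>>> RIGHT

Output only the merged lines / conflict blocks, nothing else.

Final LEFT:  [echo, echo, bravo]
Final RIGHT: [foxtrot, alpha, foxtrot]
i=0: BASE=alpha L=echo R=foxtrot all differ -> CONFLICT
i=1: BASE=delta L=echo R=alpha all differ -> CONFLICT
i=2: BASE=delta L=bravo R=foxtrot all differ -> CONFLICT

Answer: <<<<<<< LEFT
echo
=======
foxtrot
>>>>>>> RIGHT
<<<<<<< LEFT
echo
=======
alpha
>>>>>>> RIGHT
<<<<<<< LEFT
bravo
=======
foxtrot
>>>>>>> RIGHT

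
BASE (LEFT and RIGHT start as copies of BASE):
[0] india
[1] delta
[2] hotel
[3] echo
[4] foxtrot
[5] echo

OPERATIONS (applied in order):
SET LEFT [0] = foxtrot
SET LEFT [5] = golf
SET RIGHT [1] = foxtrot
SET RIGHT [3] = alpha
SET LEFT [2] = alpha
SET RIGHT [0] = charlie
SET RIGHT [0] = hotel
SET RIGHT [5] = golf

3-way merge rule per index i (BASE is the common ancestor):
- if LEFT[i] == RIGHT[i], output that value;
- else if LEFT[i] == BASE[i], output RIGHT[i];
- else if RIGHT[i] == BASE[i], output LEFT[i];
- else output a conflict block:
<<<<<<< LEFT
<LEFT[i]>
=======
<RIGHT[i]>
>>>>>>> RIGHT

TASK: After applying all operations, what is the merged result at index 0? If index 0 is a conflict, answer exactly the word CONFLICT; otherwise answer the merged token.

Answer: CONFLICT

Derivation:
Final LEFT:  [foxtrot, delta, alpha, echo, foxtrot, golf]
Final RIGHT: [hotel, foxtrot, hotel, alpha, foxtrot, golf]
i=0: BASE=india L=foxtrot R=hotel all differ -> CONFLICT
i=1: L=delta=BASE, R=foxtrot -> take RIGHT -> foxtrot
i=2: L=alpha, R=hotel=BASE -> take LEFT -> alpha
i=3: L=echo=BASE, R=alpha -> take RIGHT -> alpha
i=4: L=foxtrot R=foxtrot -> agree -> foxtrot
i=5: L=golf R=golf -> agree -> golf
Index 0 -> CONFLICT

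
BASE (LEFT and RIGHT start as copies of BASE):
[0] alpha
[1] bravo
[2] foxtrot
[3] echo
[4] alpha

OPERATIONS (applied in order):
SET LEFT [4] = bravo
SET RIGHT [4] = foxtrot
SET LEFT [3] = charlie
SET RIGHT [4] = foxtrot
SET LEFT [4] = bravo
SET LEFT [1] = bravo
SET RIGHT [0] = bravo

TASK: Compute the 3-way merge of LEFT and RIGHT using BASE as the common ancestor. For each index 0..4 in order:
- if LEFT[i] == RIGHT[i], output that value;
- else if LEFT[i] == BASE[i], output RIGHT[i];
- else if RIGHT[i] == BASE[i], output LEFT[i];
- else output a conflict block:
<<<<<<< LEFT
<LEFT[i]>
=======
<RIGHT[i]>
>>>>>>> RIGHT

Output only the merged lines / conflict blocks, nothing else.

Final LEFT:  [alpha, bravo, foxtrot, charlie, bravo]
Final RIGHT: [bravo, bravo, foxtrot, echo, foxtrot]
i=0: L=alpha=BASE, R=bravo -> take RIGHT -> bravo
i=1: L=bravo R=bravo -> agree -> bravo
i=2: L=foxtrot R=foxtrot -> agree -> foxtrot
i=3: L=charlie, R=echo=BASE -> take LEFT -> charlie
i=4: BASE=alpha L=bravo R=foxtrot all differ -> CONFLICT

Answer: bravo
bravo
foxtrot
charlie
<<<<<<< LEFT
bravo
=======
foxtrot
>>>>>>> RIGHT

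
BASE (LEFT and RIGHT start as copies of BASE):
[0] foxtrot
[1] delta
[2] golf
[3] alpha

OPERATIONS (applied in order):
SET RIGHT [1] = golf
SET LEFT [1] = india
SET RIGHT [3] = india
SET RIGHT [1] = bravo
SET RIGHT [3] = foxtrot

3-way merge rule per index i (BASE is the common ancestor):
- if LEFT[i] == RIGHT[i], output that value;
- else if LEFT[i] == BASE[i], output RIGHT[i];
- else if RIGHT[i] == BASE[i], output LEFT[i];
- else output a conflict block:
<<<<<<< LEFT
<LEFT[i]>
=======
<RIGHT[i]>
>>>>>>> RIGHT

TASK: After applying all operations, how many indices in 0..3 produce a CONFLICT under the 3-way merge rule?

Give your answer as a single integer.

Answer: 1

Derivation:
Final LEFT:  [foxtrot, india, golf, alpha]
Final RIGHT: [foxtrot, bravo, golf, foxtrot]
i=0: L=foxtrot R=foxtrot -> agree -> foxtrot
i=1: BASE=delta L=india R=bravo all differ -> CONFLICT
i=2: L=golf R=golf -> agree -> golf
i=3: L=alpha=BASE, R=foxtrot -> take RIGHT -> foxtrot
Conflict count: 1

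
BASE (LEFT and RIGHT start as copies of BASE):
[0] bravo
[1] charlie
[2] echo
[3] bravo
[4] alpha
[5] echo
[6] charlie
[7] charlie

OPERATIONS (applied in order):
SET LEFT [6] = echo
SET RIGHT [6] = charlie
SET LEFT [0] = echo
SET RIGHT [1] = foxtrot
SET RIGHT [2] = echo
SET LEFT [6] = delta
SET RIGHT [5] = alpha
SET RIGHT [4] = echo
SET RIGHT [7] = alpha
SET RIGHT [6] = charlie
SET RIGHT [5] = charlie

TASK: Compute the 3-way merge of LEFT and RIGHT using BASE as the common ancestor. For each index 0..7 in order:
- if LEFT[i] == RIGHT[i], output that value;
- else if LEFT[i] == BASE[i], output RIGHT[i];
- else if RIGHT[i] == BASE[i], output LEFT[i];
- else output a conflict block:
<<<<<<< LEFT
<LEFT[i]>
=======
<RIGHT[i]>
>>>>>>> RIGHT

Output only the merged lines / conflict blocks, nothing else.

Final LEFT:  [echo, charlie, echo, bravo, alpha, echo, delta, charlie]
Final RIGHT: [bravo, foxtrot, echo, bravo, echo, charlie, charlie, alpha]
i=0: L=echo, R=bravo=BASE -> take LEFT -> echo
i=1: L=charlie=BASE, R=foxtrot -> take RIGHT -> foxtrot
i=2: L=echo R=echo -> agree -> echo
i=3: L=bravo R=bravo -> agree -> bravo
i=4: L=alpha=BASE, R=echo -> take RIGHT -> echo
i=5: L=echo=BASE, R=charlie -> take RIGHT -> charlie
i=6: L=delta, R=charlie=BASE -> take LEFT -> delta
i=7: L=charlie=BASE, R=alpha -> take RIGHT -> alpha

Answer: echo
foxtrot
echo
bravo
echo
charlie
delta
alpha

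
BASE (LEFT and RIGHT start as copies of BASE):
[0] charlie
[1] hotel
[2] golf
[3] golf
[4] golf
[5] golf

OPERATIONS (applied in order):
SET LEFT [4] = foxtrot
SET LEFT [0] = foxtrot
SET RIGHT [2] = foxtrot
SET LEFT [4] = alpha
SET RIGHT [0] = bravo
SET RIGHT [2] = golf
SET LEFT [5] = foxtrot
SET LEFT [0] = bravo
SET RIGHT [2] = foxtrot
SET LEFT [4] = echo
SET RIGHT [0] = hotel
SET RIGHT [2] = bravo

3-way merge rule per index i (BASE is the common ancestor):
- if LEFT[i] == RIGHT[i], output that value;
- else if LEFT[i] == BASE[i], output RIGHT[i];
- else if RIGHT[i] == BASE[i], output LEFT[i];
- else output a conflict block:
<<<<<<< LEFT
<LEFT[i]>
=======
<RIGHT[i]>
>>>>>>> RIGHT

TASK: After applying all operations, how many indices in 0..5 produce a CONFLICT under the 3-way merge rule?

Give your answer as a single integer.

Final LEFT:  [bravo, hotel, golf, golf, echo, foxtrot]
Final RIGHT: [hotel, hotel, bravo, golf, golf, golf]
i=0: BASE=charlie L=bravo R=hotel all differ -> CONFLICT
i=1: L=hotel R=hotel -> agree -> hotel
i=2: L=golf=BASE, R=bravo -> take RIGHT -> bravo
i=3: L=golf R=golf -> agree -> golf
i=4: L=echo, R=golf=BASE -> take LEFT -> echo
i=5: L=foxtrot, R=golf=BASE -> take LEFT -> foxtrot
Conflict count: 1

Answer: 1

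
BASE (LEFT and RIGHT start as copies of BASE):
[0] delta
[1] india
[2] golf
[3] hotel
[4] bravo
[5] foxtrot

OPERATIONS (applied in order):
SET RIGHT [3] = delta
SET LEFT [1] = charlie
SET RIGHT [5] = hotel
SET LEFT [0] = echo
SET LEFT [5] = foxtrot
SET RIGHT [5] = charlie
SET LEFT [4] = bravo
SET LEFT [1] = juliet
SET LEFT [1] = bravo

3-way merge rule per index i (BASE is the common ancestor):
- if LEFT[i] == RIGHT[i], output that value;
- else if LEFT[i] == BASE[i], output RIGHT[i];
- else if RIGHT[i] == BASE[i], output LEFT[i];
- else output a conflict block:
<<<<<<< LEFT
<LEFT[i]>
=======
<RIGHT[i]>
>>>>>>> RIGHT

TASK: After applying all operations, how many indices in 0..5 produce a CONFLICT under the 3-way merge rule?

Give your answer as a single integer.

Final LEFT:  [echo, bravo, golf, hotel, bravo, foxtrot]
Final RIGHT: [delta, india, golf, delta, bravo, charlie]
i=0: L=echo, R=delta=BASE -> take LEFT -> echo
i=1: L=bravo, R=india=BASE -> take LEFT -> bravo
i=2: L=golf R=golf -> agree -> golf
i=3: L=hotel=BASE, R=delta -> take RIGHT -> delta
i=4: L=bravo R=bravo -> agree -> bravo
i=5: L=foxtrot=BASE, R=charlie -> take RIGHT -> charlie
Conflict count: 0

Answer: 0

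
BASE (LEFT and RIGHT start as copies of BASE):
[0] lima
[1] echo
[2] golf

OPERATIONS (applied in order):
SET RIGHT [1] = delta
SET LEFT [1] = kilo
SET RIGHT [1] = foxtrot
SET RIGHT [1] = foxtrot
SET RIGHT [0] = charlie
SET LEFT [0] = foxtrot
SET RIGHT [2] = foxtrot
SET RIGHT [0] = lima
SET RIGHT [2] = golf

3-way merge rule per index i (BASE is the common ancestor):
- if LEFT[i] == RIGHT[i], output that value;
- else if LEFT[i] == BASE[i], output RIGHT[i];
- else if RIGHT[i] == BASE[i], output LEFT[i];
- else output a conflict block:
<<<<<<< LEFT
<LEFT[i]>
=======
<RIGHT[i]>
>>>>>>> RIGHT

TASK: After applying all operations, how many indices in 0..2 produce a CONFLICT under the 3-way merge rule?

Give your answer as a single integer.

Final LEFT:  [foxtrot, kilo, golf]
Final RIGHT: [lima, foxtrot, golf]
i=0: L=foxtrot, R=lima=BASE -> take LEFT -> foxtrot
i=1: BASE=echo L=kilo R=foxtrot all differ -> CONFLICT
i=2: L=golf R=golf -> agree -> golf
Conflict count: 1

Answer: 1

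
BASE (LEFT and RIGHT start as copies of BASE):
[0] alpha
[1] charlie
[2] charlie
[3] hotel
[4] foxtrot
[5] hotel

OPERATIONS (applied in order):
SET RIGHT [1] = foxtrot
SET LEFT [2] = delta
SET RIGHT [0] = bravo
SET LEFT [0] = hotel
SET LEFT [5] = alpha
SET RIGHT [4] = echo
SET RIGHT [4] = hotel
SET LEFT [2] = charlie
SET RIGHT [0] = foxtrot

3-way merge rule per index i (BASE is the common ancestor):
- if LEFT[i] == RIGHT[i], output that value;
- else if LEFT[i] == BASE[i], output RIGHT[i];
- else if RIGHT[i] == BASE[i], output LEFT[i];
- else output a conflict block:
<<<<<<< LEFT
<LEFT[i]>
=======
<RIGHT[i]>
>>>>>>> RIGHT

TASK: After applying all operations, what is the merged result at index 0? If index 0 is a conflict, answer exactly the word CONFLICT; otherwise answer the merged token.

Final LEFT:  [hotel, charlie, charlie, hotel, foxtrot, alpha]
Final RIGHT: [foxtrot, foxtrot, charlie, hotel, hotel, hotel]
i=0: BASE=alpha L=hotel R=foxtrot all differ -> CONFLICT
i=1: L=charlie=BASE, R=foxtrot -> take RIGHT -> foxtrot
i=2: L=charlie R=charlie -> agree -> charlie
i=3: L=hotel R=hotel -> agree -> hotel
i=4: L=foxtrot=BASE, R=hotel -> take RIGHT -> hotel
i=5: L=alpha, R=hotel=BASE -> take LEFT -> alpha
Index 0 -> CONFLICT

Answer: CONFLICT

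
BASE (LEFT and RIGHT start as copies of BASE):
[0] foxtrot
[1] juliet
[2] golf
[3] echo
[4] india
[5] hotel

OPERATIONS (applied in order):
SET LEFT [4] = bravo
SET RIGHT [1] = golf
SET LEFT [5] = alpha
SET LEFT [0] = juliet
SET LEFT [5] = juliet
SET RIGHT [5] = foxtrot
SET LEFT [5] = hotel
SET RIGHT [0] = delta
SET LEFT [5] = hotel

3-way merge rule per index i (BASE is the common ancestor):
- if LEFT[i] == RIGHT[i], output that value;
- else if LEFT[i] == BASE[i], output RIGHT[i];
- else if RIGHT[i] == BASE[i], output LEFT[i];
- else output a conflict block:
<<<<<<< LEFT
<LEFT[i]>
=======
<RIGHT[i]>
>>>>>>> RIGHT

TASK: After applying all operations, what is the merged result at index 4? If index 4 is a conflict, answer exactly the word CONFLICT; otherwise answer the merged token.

Final LEFT:  [juliet, juliet, golf, echo, bravo, hotel]
Final RIGHT: [delta, golf, golf, echo, india, foxtrot]
i=0: BASE=foxtrot L=juliet R=delta all differ -> CONFLICT
i=1: L=juliet=BASE, R=golf -> take RIGHT -> golf
i=2: L=golf R=golf -> agree -> golf
i=3: L=echo R=echo -> agree -> echo
i=4: L=bravo, R=india=BASE -> take LEFT -> bravo
i=5: L=hotel=BASE, R=foxtrot -> take RIGHT -> foxtrot
Index 4 -> bravo

Answer: bravo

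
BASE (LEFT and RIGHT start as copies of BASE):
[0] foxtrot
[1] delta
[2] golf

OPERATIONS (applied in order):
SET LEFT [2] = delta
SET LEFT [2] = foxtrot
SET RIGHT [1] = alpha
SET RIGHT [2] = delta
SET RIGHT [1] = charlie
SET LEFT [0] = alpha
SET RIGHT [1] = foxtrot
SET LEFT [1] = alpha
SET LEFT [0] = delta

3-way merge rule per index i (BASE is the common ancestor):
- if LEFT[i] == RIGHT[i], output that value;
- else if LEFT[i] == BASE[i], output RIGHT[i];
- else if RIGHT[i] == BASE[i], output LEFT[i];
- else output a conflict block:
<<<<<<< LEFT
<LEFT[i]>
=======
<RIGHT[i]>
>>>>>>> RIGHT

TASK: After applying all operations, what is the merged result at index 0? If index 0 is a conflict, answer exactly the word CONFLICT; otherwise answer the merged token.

Answer: delta

Derivation:
Final LEFT:  [delta, alpha, foxtrot]
Final RIGHT: [foxtrot, foxtrot, delta]
i=0: L=delta, R=foxtrot=BASE -> take LEFT -> delta
i=1: BASE=delta L=alpha R=foxtrot all differ -> CONFLICT
i=2: BASE=golf L=foxtrot R=delta all differ -> CONFLICT
Index 0 -> delta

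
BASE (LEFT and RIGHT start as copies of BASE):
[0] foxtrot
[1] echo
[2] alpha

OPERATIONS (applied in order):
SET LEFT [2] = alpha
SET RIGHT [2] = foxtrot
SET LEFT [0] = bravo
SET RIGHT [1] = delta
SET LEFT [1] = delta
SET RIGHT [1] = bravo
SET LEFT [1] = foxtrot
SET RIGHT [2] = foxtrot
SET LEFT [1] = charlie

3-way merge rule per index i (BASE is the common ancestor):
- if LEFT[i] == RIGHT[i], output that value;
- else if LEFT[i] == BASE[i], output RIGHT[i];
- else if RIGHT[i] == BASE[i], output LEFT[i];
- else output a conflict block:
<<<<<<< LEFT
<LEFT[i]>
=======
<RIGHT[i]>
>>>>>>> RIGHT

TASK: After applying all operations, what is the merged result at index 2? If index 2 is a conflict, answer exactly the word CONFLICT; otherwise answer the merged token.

Final LEFT:  [bravo, charlie, alpha]
Final RIGHT: [foxtrot, bravo, foxtrot]
i=0: L=bravo, R=foxtrot=BASE -> take LEFT -> bravo
i=1: BASE=echo L=charlie R=bravo all differ -> CONFLICT
i=2: L=alpha=BASE, R=foxtrot -> take RIGHT -> foxtrot
Index 2 -> foxtrot

Answer: foxtrot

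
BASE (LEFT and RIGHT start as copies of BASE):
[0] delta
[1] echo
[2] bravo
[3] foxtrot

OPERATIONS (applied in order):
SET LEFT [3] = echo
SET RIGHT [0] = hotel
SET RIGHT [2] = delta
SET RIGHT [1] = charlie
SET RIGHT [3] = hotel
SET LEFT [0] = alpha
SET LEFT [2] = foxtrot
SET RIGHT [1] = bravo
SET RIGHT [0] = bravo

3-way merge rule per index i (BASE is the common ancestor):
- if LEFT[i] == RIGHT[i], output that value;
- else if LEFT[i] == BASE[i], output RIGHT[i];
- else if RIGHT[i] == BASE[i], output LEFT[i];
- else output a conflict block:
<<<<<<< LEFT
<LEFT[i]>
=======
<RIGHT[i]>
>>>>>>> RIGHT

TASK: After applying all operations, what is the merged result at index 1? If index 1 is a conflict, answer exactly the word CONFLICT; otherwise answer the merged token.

Final LEFT:  [alpha, echo, foxtrot, echo]
Final RIGHT: [bravo, bravo, delta, hotel]
i=0: BASE=delta L=alpha R=bravo all differ -> CONFLICT
i=1: L=echo=BASE, R=bravo -> take RIGHT -> bravo
i=2: BASE=bravo L=foxtrot R=delta all differ -> CONFLICT
i=3: BASE=foxtrot L=echo R=hotel all differ -> CONFLICT
Index 1 -> bravo

Answer: bravo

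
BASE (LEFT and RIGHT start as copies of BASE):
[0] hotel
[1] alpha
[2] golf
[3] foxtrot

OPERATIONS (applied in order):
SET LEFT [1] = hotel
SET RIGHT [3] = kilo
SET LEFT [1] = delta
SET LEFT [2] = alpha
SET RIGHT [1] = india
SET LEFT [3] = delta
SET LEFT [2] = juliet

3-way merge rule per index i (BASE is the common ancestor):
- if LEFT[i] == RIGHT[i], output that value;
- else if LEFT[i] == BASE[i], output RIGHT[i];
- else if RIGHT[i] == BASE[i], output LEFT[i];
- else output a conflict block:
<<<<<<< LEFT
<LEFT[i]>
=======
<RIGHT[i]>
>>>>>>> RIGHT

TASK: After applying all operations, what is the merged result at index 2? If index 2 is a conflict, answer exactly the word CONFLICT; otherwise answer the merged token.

Final LEFT:  [hotel, delta, juliet, delta]
Final RIGHT: [hotel, india, golf, kilo]
i=0: L=hotel R=hotel -> agree -> hotel
i=1: BASE=alpha L=delta R=india all differ -> CONFLICT
i=2: L=juliet, R=golf=BASE -> take LEFT -> juliet
i=3: BASE=foxtrot L=delta R=kilo all differ -> CONFLICT
Index 2 -> juliet

Answer: juliet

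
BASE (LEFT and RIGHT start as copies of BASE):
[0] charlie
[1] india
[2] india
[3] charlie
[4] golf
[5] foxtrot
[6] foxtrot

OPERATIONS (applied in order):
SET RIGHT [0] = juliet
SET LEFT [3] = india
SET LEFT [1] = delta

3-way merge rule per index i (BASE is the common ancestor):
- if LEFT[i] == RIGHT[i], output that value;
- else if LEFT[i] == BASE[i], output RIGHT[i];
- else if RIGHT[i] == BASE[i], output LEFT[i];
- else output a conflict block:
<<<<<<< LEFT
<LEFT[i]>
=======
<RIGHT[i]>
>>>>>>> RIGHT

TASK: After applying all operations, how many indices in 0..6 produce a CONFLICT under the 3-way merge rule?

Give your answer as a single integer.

Answer: 0

Derivation:
Final LEFT:  [charlie, delta, india, india, golf, foxtrot, foxtrot]
Final RIGHT: [juliet, india, india, charlie, golf, foxtrot, foxtrot]
i=0: L=charlie=BASE, R=juliet -> take RIGHT -> juliet
i=1: L=delta, R=india=BASE -> take LEFT -> delta
i=2: L=india R=india -> agree -> india
i=3: L=india, R=charlie=BASE -> take LEFT -> india
i=4: L=golf R=golf -> agree -> golf
i=5: L=foxtrot R=foxtrot -> agree -> foxtrot
i=6: L=foxtrot R=foxtrot -> agree -> foxtrot
Conflict count: 0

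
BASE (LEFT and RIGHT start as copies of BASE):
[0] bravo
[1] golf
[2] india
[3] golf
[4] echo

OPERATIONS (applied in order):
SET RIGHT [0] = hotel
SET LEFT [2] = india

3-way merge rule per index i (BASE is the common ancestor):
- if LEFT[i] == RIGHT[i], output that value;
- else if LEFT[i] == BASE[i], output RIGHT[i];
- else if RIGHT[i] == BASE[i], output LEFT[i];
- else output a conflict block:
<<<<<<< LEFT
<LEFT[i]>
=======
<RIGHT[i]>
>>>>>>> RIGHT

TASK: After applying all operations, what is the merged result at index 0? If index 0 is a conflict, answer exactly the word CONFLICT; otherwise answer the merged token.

Answer: hotel

Derivation:
Final LEFT:  [bravo, golf, india, golf, echo]
Final RIGHT: [hotel, golf, india, golf, echo]
i=0: L=bravo=BASE, R=hotel -> take RIGHT -> hotel
i=1: L=golf R=golf -> agree -> golf
i=2: L=india R=india -> agree -> india
i=3: L=golf R=golf -> agree -> golf
i=4: L=echo R=echo -> agree -> echo
Index 0 -> hotel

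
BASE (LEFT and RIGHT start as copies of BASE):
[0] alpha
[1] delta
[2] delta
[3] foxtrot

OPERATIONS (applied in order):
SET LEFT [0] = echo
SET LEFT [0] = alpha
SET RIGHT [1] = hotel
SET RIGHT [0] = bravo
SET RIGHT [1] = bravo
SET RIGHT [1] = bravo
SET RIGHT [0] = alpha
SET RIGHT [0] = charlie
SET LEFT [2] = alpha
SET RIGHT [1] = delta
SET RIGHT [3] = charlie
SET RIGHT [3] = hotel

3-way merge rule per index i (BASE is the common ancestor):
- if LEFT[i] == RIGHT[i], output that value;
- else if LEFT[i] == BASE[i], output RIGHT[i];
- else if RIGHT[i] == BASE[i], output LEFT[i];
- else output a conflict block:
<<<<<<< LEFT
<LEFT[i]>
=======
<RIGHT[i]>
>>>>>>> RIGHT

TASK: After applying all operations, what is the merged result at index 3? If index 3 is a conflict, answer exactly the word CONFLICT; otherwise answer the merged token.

Answer: hotel

Derivation:
Final LEFT:  [alpha, delta, alpha, foxtrot]
Final RIGHT: [charlie, delta, delta, hotel]
i=0: L=alpha=BASE, R=charlie -> take RIGHT -> charlie
i=1: L=delta R=delta -> agree -> delta
i=2: L=alpha, R=delta=BASE -> take LEFT -> alpha
i=3: L=foxtrot=BASE, R=hotel -> take RIGHT -> hotel
Index 3 -> hotel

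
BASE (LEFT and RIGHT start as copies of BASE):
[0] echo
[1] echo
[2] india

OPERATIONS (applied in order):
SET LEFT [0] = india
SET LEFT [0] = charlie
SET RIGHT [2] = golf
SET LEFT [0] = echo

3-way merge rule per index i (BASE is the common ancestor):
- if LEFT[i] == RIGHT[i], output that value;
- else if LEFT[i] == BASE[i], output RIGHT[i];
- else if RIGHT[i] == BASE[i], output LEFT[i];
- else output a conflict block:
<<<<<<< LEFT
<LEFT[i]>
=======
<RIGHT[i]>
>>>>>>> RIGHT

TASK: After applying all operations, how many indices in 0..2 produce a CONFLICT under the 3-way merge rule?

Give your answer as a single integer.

Answer: 0

Derivation:
Final LEFT:  [echo, echo, india]
Final RIGHT: [echo, echo, golf]
i=0: L=echo R=echo -> agree -> echo
i=1: L=echo R=echo -> agree -> echo
i=2: L=india=BASE, R=golf -> take RIGHT -> golf
Conflict count: 0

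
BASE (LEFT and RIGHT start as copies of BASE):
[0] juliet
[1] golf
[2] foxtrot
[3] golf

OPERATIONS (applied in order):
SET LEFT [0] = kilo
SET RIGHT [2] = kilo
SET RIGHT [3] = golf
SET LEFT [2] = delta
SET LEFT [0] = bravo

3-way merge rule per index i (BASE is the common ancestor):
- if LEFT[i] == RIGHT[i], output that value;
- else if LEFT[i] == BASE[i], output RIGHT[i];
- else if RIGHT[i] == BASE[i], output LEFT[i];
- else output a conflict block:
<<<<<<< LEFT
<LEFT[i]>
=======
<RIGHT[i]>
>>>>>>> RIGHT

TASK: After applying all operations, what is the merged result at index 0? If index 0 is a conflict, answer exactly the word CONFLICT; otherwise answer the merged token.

Answer: bravo

Derivation:
Final LEFT:  [bravo, golf, delta, golf]
Final RIGHT: [juliet, golf, kilo, golf]
i=0: L=bravo, R=juliet=BASE -> take LEFT -> bravo
i=1: L=golf R=golf -> agree -> golf
i=2: BASE=foxtrot L=delta R=kilo all differ -> CONFLICT
i=3: L=golf R=golf -> agree -> golf
Index 0 -> bravo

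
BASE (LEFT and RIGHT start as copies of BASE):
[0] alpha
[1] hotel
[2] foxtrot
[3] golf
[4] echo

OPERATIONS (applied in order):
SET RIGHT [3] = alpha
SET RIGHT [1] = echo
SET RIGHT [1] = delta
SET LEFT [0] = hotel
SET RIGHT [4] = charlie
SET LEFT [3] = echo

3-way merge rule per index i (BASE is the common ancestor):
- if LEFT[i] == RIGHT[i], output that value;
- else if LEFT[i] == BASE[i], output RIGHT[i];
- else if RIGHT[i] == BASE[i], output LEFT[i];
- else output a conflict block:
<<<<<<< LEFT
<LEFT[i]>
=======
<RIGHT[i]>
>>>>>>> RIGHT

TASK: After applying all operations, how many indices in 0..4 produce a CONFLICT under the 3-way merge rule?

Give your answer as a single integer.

Answer: 1

Derivation:
Final LEFT:  [hotel, hotel, foxtrot, echo, echo]
Final RIGHT: [alpha, delta, foxtrot, alpha, charlie]
i=0: L=hotel, R=alpha=BASE -> take LEFT -> hotel
i=1: L=hotel=BASE, R=delta -> take RIGHT -> delta
i=2: L=foxtrot R=foxtrot -> agree -> foxtrot
i=3: BASE=golf L=echo R=alpha all differ -> CONFLICT
i=4: L=echo=BASE, R=charlie -> take RIGHT -> charlie
Conflict count: 1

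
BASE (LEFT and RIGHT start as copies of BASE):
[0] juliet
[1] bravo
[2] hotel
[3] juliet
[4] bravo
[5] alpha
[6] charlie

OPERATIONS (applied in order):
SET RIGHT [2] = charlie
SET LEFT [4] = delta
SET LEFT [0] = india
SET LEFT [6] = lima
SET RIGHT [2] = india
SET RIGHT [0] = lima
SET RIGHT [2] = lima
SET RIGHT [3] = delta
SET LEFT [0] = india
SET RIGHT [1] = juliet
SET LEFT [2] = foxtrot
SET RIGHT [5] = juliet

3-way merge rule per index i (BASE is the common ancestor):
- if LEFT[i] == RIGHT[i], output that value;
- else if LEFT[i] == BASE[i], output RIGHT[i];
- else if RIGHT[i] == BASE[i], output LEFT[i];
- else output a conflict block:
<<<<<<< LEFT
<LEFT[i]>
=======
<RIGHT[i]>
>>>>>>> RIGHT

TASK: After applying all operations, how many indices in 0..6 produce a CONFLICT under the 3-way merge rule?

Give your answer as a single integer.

Answer: 2

Derivation:
Final LEFT:  [india, bravo, foxtrot, juliet, delta, alpha, lima]
Final RIGHT: [lima, juliet, lima, delta, bravo, juliet, charlie]
i=0: BASE=juliet L=india R=lima all differ -> CONFLICT
i=1: L=bravo=BASE, R=juliet -> take RIGHT -> juliet
i=2: BASE=hotel L=foxtrot R=lima all differ -> CONFLICT
i=3: L=juliet=BASE, R=delta -> take RIGHT -> delta
i=4: L=delta, R=bravo=BASE -> take LEFT -> delta
i=5: L=alpha=BASE, R=juliet -> take RIGHT -> juliet
i=6: L=lima, R=charlie=BASE -> take LEFT -> lima
Conflict count: 2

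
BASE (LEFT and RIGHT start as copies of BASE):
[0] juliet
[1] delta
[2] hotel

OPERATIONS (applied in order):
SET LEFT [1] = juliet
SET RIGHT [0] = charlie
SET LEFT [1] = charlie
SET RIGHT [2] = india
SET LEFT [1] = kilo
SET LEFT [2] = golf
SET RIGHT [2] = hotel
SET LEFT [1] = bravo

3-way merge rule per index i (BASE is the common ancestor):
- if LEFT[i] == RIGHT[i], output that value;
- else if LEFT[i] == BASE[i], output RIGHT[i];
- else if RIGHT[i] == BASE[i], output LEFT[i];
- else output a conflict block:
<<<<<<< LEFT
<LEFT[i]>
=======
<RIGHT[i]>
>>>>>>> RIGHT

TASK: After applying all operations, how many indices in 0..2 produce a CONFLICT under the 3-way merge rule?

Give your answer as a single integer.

Final LEFT:  [juliet, bravo, golf]
Final RIGHT: [charlie, delta, hotel]
i=0: L=juliet=BASE, R=charlie -> take RIGHT -> charlie
i=1: L=bravo, R=delta=BASE -> take LEFT -> bravo
i=2: L=golf, R=hotel=BASE -> take LEFT -> golf
Conflict count: 0

Answer: 0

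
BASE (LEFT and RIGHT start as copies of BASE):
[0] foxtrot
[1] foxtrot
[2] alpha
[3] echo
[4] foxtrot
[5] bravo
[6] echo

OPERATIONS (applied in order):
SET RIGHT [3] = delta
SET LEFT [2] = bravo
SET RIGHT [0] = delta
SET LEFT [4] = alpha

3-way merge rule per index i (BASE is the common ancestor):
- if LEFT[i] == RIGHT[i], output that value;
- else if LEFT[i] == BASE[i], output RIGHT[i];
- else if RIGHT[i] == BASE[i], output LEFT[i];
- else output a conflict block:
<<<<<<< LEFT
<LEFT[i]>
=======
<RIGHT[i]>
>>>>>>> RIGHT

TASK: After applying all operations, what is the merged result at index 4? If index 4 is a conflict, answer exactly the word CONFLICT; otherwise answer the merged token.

Final LEFT:  [foxtrot, foxtrot, bravo, echo, alpha, bravo, echo]
Final RIGHT: [delta, foxtrot, alpha, delta, foxtrot, bravo, echo]
i=0: L=foxtrot=BASE, R=delta -> take RIGHT -> delta
i=1: L=foxtrot R=foxtrot -> agree -> foxtrot
i=2: L=bravo, R=alpha=BASE -> take LEFT -> bravo
i=3: L=echo=BASE, R=delta -> take RIGHT -> delta
i=4: L=alpha, R=foxtrot=BASE -> take LEFT -> alpha
i=5: L=bravo R=bravo -> agree -> bravo
i=6: L=echo R=echo -> agree -> echo
Index 4 -> alpha

Answer: alpha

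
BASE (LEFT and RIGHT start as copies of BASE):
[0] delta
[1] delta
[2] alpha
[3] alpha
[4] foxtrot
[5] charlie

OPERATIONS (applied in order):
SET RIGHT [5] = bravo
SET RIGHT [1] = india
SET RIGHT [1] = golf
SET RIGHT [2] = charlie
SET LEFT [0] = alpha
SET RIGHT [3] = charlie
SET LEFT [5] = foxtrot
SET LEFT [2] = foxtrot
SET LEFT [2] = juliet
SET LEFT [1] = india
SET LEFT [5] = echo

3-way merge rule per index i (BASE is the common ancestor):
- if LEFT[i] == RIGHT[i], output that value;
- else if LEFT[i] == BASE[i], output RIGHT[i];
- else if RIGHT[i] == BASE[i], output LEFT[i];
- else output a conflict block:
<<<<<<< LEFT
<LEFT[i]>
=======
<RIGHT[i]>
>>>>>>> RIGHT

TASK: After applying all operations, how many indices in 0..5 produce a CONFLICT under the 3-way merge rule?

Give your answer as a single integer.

Final LEFT:  [alpha, india, juliet, alpha, foxtrot, echo]
Final RIGHT: [delta, golf, charlie, charlie, foxtrot, bravo]
i=0: L=alpha, R=delta=BASE -> take LEFT -> alpha
i=1: BASE=delta L=india R=golf all differ -> CONFLICT
i=2: BASE=alpha L=juliet R=charlie all differ -> CONFLICT
i=3: L=alpha=BASE, R=charlie -> take RIGHT -> charlie
i=4: L=foxtrot R=foxtrot -> agree -> foxtrot
i=5: BASE=charlie L=echo R=bravo all differ -> CONFLICT
Conflict count: 3

Answer: 3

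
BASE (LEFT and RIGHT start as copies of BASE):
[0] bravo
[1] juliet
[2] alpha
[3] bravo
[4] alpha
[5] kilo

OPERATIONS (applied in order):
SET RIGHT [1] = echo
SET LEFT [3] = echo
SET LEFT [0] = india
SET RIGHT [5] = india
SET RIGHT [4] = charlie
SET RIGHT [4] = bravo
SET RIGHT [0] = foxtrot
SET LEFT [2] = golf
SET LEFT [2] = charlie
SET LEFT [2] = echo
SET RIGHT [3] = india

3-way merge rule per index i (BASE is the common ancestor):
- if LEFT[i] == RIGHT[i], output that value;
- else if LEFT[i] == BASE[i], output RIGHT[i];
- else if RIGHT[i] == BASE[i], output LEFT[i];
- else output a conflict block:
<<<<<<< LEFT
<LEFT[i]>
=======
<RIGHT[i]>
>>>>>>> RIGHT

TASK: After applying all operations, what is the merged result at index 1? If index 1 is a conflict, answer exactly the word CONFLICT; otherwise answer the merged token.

Answer: echo

Derivation:
Final LEFT:  [india, juliet, echo, echo, alpha, kilo]
Final RIGHT: [foxtrot, echo, alpha, india, bravo, india]
i=0: BASE=bravo L=india R=foxtrot all differ -> CONFLICT
i=1: L=juliet=BASE, R=echo -> take RIGHT -> echo
i=2: L=echo, R=alpha=BASE -> take LEFT -> echo
i=3: BASE=bravo L=echo R=india all differ -> CONFLICT
i=4: L=alpha=BASE, R=bravo -> take RIGHT -> bravo
i=5: L=kilo=BASE, R=india -> take RIGHT -> india
Index 1 -> echo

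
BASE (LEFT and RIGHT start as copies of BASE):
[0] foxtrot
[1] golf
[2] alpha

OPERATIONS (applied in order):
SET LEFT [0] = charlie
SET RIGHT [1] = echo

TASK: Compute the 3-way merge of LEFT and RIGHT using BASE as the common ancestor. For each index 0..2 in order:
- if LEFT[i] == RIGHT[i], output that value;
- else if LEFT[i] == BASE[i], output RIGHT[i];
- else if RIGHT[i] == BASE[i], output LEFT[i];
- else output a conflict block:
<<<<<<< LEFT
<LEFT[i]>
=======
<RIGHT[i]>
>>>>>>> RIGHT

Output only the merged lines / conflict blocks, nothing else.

Answer: charlie
echo
alpha

Derivation:
Final LEFT:  [charlie, golf, alpha]
Final RIGHT: [foxtrot, echo, alpha]
i=0: L=charlie, R=foxtrot=BASE -> take LEFT -> charlie
i=1: L=golf=BASE, R=echo -> take RIGHT -> echo
i=2: L=alpha R=alpha -> agree -> alpha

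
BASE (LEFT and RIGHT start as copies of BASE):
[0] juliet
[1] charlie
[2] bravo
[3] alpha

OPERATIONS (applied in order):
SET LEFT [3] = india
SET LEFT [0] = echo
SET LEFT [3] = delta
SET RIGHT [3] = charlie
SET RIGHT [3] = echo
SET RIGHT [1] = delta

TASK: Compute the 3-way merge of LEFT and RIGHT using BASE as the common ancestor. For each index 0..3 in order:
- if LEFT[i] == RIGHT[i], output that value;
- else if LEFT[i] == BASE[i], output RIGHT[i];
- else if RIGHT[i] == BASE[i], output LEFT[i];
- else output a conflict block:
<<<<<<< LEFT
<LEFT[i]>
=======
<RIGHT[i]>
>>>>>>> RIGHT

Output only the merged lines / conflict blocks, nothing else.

Final LEFT:  [echo, charlie, bravo, delta]
Final RIGHT: [juliet, delta, bravo, echo]
i=0: L=echo, R=juliet=BASE -> take LEFT -> echo
i=1: L=charlie=BASE, R=delta -> take RIGHT -> delta
i=2: L=bravo R=bravo -> agree -> bravo
i=3: BASE=alpha L=delta R=echo all differ -> CONFLICT

Answer: echo
delta
bravo
<<<<<<< LEFT
delta
=======
echo
>>>>>>> RIGHT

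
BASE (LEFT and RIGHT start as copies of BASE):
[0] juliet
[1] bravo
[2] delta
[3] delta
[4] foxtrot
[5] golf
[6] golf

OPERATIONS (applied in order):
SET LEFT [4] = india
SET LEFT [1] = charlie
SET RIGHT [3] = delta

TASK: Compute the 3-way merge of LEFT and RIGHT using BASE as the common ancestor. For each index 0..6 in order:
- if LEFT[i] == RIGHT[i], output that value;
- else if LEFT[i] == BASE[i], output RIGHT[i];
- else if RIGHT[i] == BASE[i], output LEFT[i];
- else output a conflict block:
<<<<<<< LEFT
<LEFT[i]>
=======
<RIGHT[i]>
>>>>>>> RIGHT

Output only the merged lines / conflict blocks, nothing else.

Final LEFT:  [juliet, charlie, delta, delta, india, golf, golf]
Final RIGHT: [juliet, bravo, delta, delta, foxtrot, golf, golf]
i=0: L=juliet R=juliet -> agree -> juliet
i=1: L=charlie, R=bravo=BASE -> take LEFT -> charlie
i=2: L=delta R=delta -> agree -> delta
i=3: L=delta R=delta -> agree -> delta
i=4: L=india, R=foxtrot=BASE -> take LEFT -> india
i=5: L=golf R=golf -> agree -> golf
i=6: L=golf R=golf -> agree -> golf

Answer: juliet
charlie
delta
delta
india
golf
golf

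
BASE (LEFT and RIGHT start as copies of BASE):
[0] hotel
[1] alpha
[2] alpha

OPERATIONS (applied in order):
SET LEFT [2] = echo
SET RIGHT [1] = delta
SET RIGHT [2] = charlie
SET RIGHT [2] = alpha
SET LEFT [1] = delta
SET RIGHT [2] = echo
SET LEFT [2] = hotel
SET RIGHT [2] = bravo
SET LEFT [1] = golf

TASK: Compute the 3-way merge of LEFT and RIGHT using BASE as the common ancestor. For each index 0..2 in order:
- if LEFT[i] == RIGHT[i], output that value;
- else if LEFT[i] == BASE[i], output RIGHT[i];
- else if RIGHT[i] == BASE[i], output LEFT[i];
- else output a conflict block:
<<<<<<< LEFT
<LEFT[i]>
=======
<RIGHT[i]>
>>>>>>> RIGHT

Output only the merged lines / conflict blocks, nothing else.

Final LEFT:  [hotel, golf, hotel]
Final RIGHT: [hotel, delta, bravo]
i=0: L=hotel R=hotel -> agree -> hotel
i=1: BASE=alpha L=golf R=delta all differ -> CONFLICT
i=2: BASE=alpha L=hotel R=bravo all differ -> CONFLICT

Answer: hotel
<<<<<<< LEFT
golf
=======
delta
>>>>>>> RIGHT
<<<<<<< LEFT
hotel
=======
bravo
>>>>>>> RIGHT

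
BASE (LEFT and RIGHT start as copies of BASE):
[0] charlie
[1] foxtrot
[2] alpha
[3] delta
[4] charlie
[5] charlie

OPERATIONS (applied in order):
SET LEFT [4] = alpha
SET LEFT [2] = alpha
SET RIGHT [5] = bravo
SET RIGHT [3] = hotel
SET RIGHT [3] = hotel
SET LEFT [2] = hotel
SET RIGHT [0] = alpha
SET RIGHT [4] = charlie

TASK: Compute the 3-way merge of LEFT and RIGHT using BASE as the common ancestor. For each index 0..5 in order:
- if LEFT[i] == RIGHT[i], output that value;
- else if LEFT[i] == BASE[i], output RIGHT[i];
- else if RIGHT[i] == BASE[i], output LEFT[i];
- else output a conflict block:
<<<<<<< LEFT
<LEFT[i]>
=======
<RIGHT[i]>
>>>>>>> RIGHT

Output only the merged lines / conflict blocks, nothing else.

Answer: alpha
foxtrot
hotel
hotel
alpha
bravo

Derivation:
Final LEFT:  [charlie, foxtrot, hotel, delta, alpha, charlie]
Final RIGHT: [alpha, foxtrot, alpha, hotel, charlie, bravo]
i=0: L=charlie=BASE, R=alpha -> take RIGHT -> alpha
i=1: L=foxtrot R=foxtrot -> agree -> foxtrot
i=2: L=hotel, R=alpha=BASE -> take LEFT -> hotel
i=3: L=delta=BASE, R=hotel -> take RIGHT -> hotel
i=4: L=alpha, R=charlie=BASE -> take LEFT -> alpha
i=5: L=charlie=BASE, R=bravo -> take RIGHT -> bravo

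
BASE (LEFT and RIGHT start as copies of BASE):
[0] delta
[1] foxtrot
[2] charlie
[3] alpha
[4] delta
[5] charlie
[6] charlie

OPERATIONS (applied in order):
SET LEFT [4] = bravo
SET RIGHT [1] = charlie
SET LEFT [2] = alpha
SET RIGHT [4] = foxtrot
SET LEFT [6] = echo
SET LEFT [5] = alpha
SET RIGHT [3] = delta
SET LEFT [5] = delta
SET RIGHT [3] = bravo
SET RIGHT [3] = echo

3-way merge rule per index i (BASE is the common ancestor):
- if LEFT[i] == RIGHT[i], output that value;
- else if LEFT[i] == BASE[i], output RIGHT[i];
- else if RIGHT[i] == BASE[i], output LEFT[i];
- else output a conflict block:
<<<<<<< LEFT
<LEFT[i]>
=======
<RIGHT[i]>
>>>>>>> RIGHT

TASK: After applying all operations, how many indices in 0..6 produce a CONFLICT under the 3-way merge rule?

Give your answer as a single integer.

Answer: 1

Derivation:
Final LEFT:  [delta, foxtrot, alpha, alpha, bravo, delta, echo]
Final RIGHT: [delta, charlie, charlie, echo, foxtrot, charlie, charlie]
i=0: L=delta R=delta -> agree -> delta
i=1: L=foxtrot=BASE, R=charlie -> take RIGHT -> charlie
i=2: L=alpha, R=charlie=BASE -> take LEFT -> alpha
i=3: L=alpha=BASE, R=echo -> take RIGHT -> echo
i=4: BASE=delta L=bravo R=foxtrot all differ -> CONFLICT
i=5: L=delta, R=charlie=BASE -> take LEFT -> delta
i=6: L=echo, R=charlie=BASE -> take LEFT -> echo
Conflict count: 1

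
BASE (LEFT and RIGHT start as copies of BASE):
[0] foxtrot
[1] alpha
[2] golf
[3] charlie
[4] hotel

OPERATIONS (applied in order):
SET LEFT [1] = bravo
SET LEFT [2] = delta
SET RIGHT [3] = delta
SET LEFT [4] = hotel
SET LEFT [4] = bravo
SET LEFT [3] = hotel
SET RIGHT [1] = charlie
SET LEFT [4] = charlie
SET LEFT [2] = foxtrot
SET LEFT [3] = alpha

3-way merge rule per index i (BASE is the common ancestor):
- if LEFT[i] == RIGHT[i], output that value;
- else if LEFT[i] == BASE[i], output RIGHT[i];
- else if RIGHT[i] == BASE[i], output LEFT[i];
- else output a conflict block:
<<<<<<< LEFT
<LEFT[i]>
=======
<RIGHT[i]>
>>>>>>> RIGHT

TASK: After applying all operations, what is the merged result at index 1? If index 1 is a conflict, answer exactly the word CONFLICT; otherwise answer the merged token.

Final LEFT:  [foxtrot, bravo, foxtrot, alpha, charlie]
Final RIGHT: [foxtrot, charlie, golf, delta, hotel]
i=0: L=foxtrot R=foxtrot -> agree -> foxtrot
i=1: BASE=alpha L=bravo R=charlie all differ -> CONFLICT
i=2: L=foxtrot, R=golf=BASE -> take LEFT -> foxtrot
i=3: BASE=charlie L=alpha R=delta all differ -> CONFLICT
i=4: L=charlie, R=hotel=BASE -> take LEFT -> charlie
Index 1 -> CONFLICT

Answer: CONFLICT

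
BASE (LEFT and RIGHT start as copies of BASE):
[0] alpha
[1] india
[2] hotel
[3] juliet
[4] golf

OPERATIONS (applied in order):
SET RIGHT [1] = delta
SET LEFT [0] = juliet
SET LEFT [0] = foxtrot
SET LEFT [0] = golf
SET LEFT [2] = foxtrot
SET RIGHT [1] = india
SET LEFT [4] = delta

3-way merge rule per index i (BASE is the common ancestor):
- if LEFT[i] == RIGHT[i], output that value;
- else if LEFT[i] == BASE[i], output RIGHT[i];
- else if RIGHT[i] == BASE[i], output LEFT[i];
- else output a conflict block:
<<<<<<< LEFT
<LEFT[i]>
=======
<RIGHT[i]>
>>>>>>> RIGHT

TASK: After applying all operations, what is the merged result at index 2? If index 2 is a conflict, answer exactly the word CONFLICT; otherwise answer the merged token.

Final LEFT:  [golf, india, foxtrot, juliet, delta]
Final RIGHT: [alpha, india, hotel, juliet, golf]
i=0: L=golf, R=alpha=BASE -> take LEFT -> golf
i=1: L=india R=india -> agree -> india
i=2: L=foxtrot, R=hotel=BASE -> take LEFT -> foxtrot
i=3: L=juliet R=juliet -> agree -> juliet
i=4: L=delta, R=golf=BASE -> take LEFT -> delta
Index 2 -> foxtrot

Answer: foxtrot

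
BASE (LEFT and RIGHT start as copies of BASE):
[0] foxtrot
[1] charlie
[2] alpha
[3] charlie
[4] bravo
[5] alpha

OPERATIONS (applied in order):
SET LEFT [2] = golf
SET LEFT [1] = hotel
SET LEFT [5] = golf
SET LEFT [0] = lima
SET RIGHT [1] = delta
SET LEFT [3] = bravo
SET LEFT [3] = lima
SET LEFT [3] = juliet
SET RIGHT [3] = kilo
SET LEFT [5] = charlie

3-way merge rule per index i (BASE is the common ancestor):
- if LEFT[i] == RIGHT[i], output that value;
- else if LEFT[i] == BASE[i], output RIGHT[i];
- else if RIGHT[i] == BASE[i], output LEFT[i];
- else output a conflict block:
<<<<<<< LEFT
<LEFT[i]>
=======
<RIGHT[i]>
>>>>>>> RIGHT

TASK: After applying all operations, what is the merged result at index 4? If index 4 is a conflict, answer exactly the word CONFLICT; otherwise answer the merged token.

Answer: bravo

Derivation:
Final LEFT:  [lima, hotel, golf, juliet, bravo, charlie]
Final RIGHT: [foxtrot, delta, alpha, kilo, bravo, alpha]
i=0: L=lima, R=foxtrot=BASE -> take LEFT -> lima
i=1: BASE=charlie L=hotel R=delta all differ -> CONFLICT
i=2: L=golf, R=alpha=BASE -> take LEFT -> golf
i=3: BASE=charlie L=juliet R=kilo all differ -> CONFLICT
i=4: L=bravo R=bravo -> agree -> bravo
i=5: L=charlie, R=alpha=BASE -> take LEFT -> charlie
Index 4 -> bravo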